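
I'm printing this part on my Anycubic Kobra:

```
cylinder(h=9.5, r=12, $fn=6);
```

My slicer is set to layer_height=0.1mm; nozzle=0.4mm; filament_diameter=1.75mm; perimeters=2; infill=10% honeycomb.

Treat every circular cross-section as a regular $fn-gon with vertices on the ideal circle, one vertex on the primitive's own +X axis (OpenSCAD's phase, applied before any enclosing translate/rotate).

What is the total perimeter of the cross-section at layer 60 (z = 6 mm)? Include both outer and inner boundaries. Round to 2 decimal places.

At z = 6 mm: the r=12 cylinder gives a regular 6-gon of circumradius 12 (constant along its height) (perimeter = 2·6·12.000·sin(180°/6) = 72.00 mm). Overall, the cross-section is a single solid region. Total boundary length (outer) = 72.00 mm.

72.00 mm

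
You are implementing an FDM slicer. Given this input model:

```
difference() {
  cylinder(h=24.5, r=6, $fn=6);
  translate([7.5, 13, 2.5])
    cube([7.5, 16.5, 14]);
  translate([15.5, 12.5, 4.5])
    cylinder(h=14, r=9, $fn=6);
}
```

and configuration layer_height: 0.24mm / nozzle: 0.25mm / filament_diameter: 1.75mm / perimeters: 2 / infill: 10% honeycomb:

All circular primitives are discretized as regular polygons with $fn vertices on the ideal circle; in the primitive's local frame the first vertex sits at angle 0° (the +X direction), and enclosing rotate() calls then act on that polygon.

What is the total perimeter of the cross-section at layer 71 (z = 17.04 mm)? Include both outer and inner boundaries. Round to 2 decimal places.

At z = 17.04 mm: the cylinder: section is a regular 6-gon, circumradius r=6 (perimeter = 2·6·6.000·sin(180°/6) = 36.00 mm); the cube at (7.5, 13) does not reach this height (z outside [2.5, 16.5]); the r=9 cylinder at (15.5, 12.5) contributes a regular 6-gon of circumradius 9 (perimeter = 2·6·9.000·sin(180°/6) = 54.00 mm); Subtracting the remaining from the first: starting from the r=6 cylinder, the r=9 cylinder at (15.5, 12.5) misses the remaining region (no effect) — boundary = 36.00 mm. Overall, the cross-section is a single solid region. Total boundary length (outer) = 36.00 mm.

36.00 mm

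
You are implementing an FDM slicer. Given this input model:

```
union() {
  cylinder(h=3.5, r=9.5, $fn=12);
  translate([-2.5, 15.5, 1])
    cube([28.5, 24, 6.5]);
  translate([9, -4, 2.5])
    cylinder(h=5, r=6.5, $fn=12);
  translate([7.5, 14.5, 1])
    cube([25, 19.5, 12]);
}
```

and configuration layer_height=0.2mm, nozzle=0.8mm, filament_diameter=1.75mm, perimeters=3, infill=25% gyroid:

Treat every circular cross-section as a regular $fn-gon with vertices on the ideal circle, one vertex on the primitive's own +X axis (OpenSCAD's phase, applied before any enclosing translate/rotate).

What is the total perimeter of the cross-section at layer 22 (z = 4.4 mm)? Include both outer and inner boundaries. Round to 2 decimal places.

160.38 mm

At z = 4.4 mm: the cylinder does not reach this height (z outside [0, 3.5]); the cube at (-2.5, 15.5) (footprint 28.5×24) is included at this height (perimeter 105.00 mm); the r=6.5 cylinder at (9, -4) contributes a regular 12-gon of circumradius 6.5 (perimeter = 2·12·6.500·sin(180°/12) = 40.38 mm); the 25×19.5 cube at (7.5, 14.5) contributes its full rectangle (perimeter 89.00 mm); Taking the union: the regions partially overlap (shared area 342.25 mm²), so the edge portions inside another operand are dropped and the merged outline is re-measured after clipping — boundary = 160.38 mm. Overall, the cross-section has 2 separate islands. Total boundary length (outer) = 160.38 mm.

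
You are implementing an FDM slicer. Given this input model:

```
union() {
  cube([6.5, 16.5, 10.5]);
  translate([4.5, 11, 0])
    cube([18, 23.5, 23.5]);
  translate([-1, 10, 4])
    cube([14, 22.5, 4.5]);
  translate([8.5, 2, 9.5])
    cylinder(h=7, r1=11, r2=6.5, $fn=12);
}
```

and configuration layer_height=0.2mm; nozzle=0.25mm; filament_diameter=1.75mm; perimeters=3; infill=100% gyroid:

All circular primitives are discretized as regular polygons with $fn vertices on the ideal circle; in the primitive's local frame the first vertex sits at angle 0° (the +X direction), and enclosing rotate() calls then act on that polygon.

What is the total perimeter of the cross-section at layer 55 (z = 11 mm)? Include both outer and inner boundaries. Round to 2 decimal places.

At z = 11 mm: the cube is absent (z outside [0, 10.5]); the 18×23.5 cube at (4.5, 11) contributes its full rectangle (perimeter 83.00 mm); the cube at (-1, 10) is absent (z outside [4, 8.5]); the cone at (8.5, 2) contributes a regular 12-gon of circumradius 10.036 (interpolated between r1=11 and r2=6.5 at t=0.214) (perimeter = 2·12·10.036·sin(180°/12) = 62.34 mm); Combining (union): the regions partially overlap (shared area 4.00 mm²), so the edge portions inside another operand are dropped and the merged outline is re-measured after clipping — boundary = 129.60 mm. Overall, the cross-section is a single solid region. Total boundary length (outer) = 129.60 mm.

129.60 mm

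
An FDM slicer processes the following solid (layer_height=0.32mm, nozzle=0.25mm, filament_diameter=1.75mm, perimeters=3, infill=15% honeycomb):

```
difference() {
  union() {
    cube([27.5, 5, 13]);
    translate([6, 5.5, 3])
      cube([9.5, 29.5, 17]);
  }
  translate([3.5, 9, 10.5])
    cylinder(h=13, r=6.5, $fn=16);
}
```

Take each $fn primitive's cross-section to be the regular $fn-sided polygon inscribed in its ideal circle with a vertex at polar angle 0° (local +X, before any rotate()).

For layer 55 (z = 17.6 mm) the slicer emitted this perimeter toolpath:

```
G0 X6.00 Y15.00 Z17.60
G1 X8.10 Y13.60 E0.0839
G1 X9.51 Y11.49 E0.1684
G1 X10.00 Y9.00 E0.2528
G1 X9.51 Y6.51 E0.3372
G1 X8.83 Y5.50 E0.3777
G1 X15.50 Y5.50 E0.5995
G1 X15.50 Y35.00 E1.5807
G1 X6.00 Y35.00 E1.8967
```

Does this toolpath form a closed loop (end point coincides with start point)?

no

Start point (G0): (6.00, 15.00). End point (last G1): the path does not return to the start — open.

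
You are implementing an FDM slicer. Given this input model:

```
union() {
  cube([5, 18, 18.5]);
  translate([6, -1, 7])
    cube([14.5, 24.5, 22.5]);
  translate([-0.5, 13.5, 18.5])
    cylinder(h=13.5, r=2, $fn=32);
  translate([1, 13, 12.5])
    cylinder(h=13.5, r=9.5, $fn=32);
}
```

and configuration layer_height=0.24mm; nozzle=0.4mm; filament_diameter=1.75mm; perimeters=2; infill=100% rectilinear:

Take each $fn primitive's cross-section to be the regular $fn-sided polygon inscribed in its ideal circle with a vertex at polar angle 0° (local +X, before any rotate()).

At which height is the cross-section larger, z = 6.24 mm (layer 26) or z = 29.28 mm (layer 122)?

layer 122 (z = 29.28 mm)

Layer 26 (z = 6.24): the cube (footprint 5×18) is included at this height (area 90.00 mm²); the cube at (6, -1) does not reach this height (z outside [7, 29.5]); the cylinder at (-0.5, 13.5) is absent (z outside [18.5, 32]); the cylinder at (1, 13) is not intersected at this z (z outside [12.5, 26]); Merging all regions: only the 5×18 cube is present, so the union is just that shape — area = 90.00 mm². So its area = 90.00 mm². Layer 122 (z = 29.28): the cube is not intersected at this z (z outside [0, 18.5]); the cube at (6, -1) (footprint 14.5×24.5) is included at this height (area 355.25 mm²); the r=2 cylinder at (-0.5, 13.5) gives a regular 32-gon of circumradius 2 (constant along its height) (area = (32/2)·2.000²·sin(360°/32) = 12.49 mm²); the cylinder at (1, 13) is absent (z outside [12.5, 26]); Combining (union): the 2 present regions are separate (no shared area or edge), so areas and boundary lengths simply add and each stays a separate island — area = 367.74 mm². So its area = 367.74 mm². Layer 122 is larger (367.74 vs 90.00 mm²).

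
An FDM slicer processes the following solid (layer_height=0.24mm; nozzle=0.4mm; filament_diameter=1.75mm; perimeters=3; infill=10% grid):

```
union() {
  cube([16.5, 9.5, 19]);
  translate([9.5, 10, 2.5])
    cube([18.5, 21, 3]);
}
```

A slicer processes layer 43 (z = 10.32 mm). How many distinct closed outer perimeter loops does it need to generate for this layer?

At z = 10.32 mm: the cube is present — its section is the full 16.5×9.5 rectangle; the cube at (9.5, 10) does not reach this height (z outside [2.5, 5.5]); Taking the union: only the 16.5×9.5 cube is present, so the union is just that shape — 1 connected region. The result has 1 disconnected region.

1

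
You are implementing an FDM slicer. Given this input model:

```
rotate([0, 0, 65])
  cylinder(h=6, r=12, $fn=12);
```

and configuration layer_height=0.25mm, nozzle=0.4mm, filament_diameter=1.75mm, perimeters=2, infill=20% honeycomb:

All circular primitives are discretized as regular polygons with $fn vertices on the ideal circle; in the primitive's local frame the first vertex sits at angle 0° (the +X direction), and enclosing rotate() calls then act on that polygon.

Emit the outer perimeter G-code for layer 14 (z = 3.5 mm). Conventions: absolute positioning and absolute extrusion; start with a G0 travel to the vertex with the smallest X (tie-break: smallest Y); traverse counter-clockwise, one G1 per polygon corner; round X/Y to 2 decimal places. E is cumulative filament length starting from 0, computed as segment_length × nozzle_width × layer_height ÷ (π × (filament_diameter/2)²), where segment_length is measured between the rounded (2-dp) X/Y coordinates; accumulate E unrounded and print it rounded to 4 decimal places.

G0 X-11.95 Y-1.05 Z3.50
G1 X-9.83 Y-6.88 E0.2579
G1 X-5.07 Y-10.88 E0.5164
G1 X1.05 Y-11.95 E0.7747
G1 X6.88 Y-9.83 E1.0326
G1 X10.88 Y-5.07 E1.2911
G1 X11.95 Y1.05 E1.5494
G1 X9.83 Y6.88 E1.8073
G1 X5.07 Y10.88 E2.0658
G1 X-1.05 Y11.95 E2.3241
G1 X-6.88 Y9.83 E2.5820
G1 X-10.88 Y5.07 E2.8405
G1 X-11.95 Y-1.05 E3.0988

At z = 3.5 mm: the r=12 cylinder contributes a regular 12-gon of circumradius 12; (whole slice rotated 65° about Z — lengths, areas and connectivity unchanged). The outline is a single polygon with 12 vertices. Extrusion per mm of travel: 0.4 × 0.25 / (π × 0.875²) = 0.041575. Accumulating E over each segment gives final E = 3.0988.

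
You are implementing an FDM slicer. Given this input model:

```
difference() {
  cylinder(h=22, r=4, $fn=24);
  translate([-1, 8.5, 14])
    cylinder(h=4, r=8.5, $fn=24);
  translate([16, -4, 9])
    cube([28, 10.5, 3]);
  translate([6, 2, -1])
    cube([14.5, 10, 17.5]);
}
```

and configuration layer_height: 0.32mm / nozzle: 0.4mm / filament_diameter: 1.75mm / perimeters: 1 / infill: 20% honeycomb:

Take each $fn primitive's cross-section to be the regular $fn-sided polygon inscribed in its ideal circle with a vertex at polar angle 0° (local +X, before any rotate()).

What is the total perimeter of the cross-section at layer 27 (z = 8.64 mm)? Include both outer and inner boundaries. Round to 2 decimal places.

At z = 8.64 mm: the r=4 cylinder contributes a regular 24-gon of circumradius 4 (perimeter = 2·24·4.000·sin(180°/24) = 25.06 mm); the cylinder at (-1, 8.5) is absent (z outside [14, 18]); the cube at (16, -4) is absent (z outside [9, 12]); the cube at (6, 2) is present — its section is the full 14.5×10 rectangle (perimeter 49.00 mm); Subtracting the remaining from the first: starting from the r=4 cylinder, the 14.5×10 cube at (6, 2) misses the remaining region (no effect) — boundary = 25.06 mm. Overall, the cross-section is a single solid region. Total boundary length (outer) = 25.06 mm.

25.06 mm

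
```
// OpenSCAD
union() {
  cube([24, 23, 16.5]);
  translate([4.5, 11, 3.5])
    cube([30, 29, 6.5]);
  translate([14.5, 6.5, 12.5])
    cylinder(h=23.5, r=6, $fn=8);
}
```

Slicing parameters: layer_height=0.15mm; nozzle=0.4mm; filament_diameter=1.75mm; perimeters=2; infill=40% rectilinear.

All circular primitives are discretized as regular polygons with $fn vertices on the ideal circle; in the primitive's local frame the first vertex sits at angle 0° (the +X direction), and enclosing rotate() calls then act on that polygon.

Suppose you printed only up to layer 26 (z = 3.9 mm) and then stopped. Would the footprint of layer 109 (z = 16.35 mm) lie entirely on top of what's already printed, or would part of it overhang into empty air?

entirely on top

Compare the two slices. At z = 3.9: the cube (footprint 24×23) is included at this height (area 552.00 mm²); the cube at (4.5, 11) (footprint 30×29) is included at this height (area 870.00 mm²); the cylinder at (14.5, 6.5) is not intersected at this z (z outside [12.5, 36]); Taking the union: the regions partially overlap — summed areas 1422.00 mm² minus the doubly-counted overlap 234.00 mm² gives 1188.00 mm² — area = 1188.00 mm². At z = 16.35: the cube (footprint 24×23) is included at this height (area 552.00 mm²); the cube at (4.5, 11) is absent (z outside [3.5, 10]); the cylinder at (14.5, 6.5): section is a regular 8-gon, circumradius r=6 (area = (8/2)·6.000²·sin(360°/8) = 101.82 mm²); Taking the union: the r=6 cylinder at (14.5, 6.5) lies entirely inside the 24×23 cube, so the union is just the 24×23 cube — area = 552.00 mm². Checking containment: the cross-section at z = 16.35 is a subset of the cross-section at z = 3.9.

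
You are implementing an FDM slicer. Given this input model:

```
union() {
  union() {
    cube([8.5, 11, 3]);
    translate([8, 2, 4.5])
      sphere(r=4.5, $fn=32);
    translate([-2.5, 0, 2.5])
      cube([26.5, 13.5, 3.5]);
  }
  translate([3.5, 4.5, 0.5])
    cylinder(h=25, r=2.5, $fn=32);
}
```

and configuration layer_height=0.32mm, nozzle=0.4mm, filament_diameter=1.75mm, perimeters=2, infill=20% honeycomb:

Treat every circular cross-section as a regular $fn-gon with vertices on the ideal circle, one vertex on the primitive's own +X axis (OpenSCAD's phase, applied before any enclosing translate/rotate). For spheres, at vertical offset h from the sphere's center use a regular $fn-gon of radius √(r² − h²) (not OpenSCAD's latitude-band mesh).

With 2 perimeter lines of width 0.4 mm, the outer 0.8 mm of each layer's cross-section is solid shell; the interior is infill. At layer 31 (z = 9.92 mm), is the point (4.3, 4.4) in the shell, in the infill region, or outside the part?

At z = 9.92 mm: the cube does not reach this height (z outside [0, 3]); the sphere at (8, 2) is not intersected at this z (|z−center|=5.420 > r=4.5); the cube at (-2.5, 0) is absent (z outside [2.5, 6]); Combining (union): nothing is present at this height; the cylinder at (3.5, 4.5): section is a regular 32-gon, circumradius r=2.5; Combining (union): only the r=2.5 cylinder at (3.5, 4.5) is present, so the union is just that shape — 1 connected region. Overall, the cross-section is a single solid region. The nearest boundary edge runs (5.95, 4.01)→(6.00, 4.50); distance from the point to it = 1.68 mm. The point is inside the cross-section and 1.68 mm from the nearest boundary — more than the 0.8 mm shell width (2 × 0.4), so it's in the infill interior.

infill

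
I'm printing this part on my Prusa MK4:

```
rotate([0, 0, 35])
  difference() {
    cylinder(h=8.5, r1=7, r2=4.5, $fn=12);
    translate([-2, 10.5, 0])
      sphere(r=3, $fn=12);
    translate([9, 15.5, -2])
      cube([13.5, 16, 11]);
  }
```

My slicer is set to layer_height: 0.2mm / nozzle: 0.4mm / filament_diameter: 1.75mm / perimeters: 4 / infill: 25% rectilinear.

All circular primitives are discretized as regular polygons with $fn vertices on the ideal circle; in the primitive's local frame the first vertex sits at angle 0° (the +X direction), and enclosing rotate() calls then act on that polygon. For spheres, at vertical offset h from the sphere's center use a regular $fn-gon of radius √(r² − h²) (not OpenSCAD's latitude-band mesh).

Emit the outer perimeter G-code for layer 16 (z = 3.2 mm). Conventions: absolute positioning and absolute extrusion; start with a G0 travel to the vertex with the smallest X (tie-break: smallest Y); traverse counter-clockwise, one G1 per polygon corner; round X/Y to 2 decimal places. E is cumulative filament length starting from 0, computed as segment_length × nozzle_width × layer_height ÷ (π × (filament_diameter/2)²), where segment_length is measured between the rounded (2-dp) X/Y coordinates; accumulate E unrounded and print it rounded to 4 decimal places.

At z = 3.2 mm: the cone contributes a regular 12-gon of circumradius 6.059 (interpolated between r1=7 and r2=4.5 at t=0.376); the sphere at (-2, 10.5) is absent (|z−center|=3.200 > r=3); the cube at (9, 15.5) (footprint 13.5×16) is included at this height; Subtracting the remaining from the first: starting from the cone, the 13.5×16 cube at (9, 15.5) misses the remaining region (no effect) — 1 connected region; (whole slice rotated 35° about Z — lengths, areas and connectivity unchanged). The outline is a single polygon with 12 vertices. Extrusion per mm of travel: 0.4 × 0.2 / (π × 0.875²) = 0.033260. Accumulating E over each segment gives final E = 1.2520.

G0 X-6.04 Y-0.53 Z3.20
G1 X-4.96 Y-3.48 E0.1045
G1 X-2.56 Y-5.49 E0.2086
G1 X0.53 Y-6.04 E0.3130
G1 X3.48 Y-4.96 E0.4175
G1 X5.49 Y-2.56 E0.5216
G1 X6.04 Y0.53 E0.6260
G1 X4.96 Y3.48 E0.7305
G1 X2.56 Y5.49 E0.8346
G1 X-0.53 Y6.04 E0.9390
G1 X-3.48 Y4.96 E1.0435
G1 X-5.49 Y2.56 E1.1476
G1 X-6.04 Y-0.53 E1.2520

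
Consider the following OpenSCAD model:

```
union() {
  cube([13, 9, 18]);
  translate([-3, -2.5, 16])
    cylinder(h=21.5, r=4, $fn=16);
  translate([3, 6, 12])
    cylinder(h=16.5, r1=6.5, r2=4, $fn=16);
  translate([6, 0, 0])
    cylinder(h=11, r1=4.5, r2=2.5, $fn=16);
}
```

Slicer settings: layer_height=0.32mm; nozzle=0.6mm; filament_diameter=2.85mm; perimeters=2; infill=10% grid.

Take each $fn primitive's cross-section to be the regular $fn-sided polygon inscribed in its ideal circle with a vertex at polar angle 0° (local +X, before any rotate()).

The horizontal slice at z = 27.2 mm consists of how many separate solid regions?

At z = 27.2 mm: the cube is not intersected at this z (z outside [0, 18]); the r=4 cylinder at (-3, -2.5) contributes a regular 16-gon of circumradius 4; the cone at (3, 6) contributes a regular 16-gon of circumradius 4.197 (interpolated between r1=6.5 and r2=4 at t=0.921); the cone at (6, 0) is not intersected at this z (z outside [0, 11]); Taking the union: the 2 present regions are separate (no shared area or edge), so areas and boundary lengths simply add and each stays a separate island — 2 connected regions. The result has 2 disconnected regions.

2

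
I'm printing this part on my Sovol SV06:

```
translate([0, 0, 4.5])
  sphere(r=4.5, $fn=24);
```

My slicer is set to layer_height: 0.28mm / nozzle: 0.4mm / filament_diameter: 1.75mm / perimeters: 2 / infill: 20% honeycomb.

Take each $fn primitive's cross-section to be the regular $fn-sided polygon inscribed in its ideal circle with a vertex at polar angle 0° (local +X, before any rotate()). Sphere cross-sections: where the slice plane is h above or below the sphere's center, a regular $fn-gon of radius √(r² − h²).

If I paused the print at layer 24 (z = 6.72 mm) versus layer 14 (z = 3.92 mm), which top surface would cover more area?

layer 14 (z = 3.92 mm)

Layer 24 (z = 6.72): the r=4.5 sphere slices to a regular 24-gon of circumradius 3.914 (√(r²−h²) with h=2.22 from center) (area = (24/2)·3.914²·sin(360°/24) = 47.59 mm²). So its area = 47.59 mm². Layer 14 (z = 3.92): the r=4.5 sphere contributes a regular 24-gon of circumradius √(4.5²−0.58²) = 4.462 (area = (24/2)·4.462²·sin(360°/24) = 61.85 mm²). So its area = 61.85 mm². Layer 14 is larger (61.85 vs 47.59 mm²).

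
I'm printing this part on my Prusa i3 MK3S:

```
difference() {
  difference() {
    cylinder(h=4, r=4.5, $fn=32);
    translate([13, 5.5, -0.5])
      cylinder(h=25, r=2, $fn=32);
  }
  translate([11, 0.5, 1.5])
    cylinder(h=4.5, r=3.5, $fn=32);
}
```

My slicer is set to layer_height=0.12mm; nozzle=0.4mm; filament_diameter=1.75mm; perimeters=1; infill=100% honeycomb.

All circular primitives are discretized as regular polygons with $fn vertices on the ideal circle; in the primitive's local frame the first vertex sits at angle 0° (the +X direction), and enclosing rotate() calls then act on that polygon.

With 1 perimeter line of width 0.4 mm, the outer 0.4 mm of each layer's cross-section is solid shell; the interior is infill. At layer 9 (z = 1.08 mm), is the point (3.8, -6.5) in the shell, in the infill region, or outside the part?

outside

At z = 1.08 mm: the cylinder: section is a regular 32-gon, circumradius r=4.5; the cylinder at (13, 5.5): section is a regular 32-gon, circumradius r=2; After the difference (first − rest): starting from the r=4.5 cylinder, the r=2 cylinder at (13, 5.5) misses the remaining region (no effect) — 1 connected region; the cylinder at (11, 0.5) does not reach this height (z outside [1.5, 6]); Subtracting the remaining from the first: none of the subtracted shapes is present at this height, so the result so far is unchanged — 1 connected region. Overall, the cross-section is a single solid region. The nearest boundary edge runs (2.50, -3.74)→(1.72, -4.16); distance from the point to it = 3.05 mm. The point is not inside any of the regions above, so it lies outside the cross-section (3.05 mm from the nearest boundary).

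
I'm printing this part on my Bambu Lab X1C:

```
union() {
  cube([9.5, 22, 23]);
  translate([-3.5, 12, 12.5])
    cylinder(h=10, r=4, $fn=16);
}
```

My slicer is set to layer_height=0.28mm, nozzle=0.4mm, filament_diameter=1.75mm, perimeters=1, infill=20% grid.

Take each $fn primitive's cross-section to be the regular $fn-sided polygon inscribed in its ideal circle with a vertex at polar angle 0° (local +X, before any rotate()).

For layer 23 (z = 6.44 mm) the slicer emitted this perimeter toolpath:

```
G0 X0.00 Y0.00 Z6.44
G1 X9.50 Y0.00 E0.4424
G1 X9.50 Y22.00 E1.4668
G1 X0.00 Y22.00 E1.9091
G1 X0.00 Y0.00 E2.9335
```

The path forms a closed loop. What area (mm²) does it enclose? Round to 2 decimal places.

Apply the shoelace formula to the sequence of (X, Y) vertices; enclosed area = 209.00 mm².

209.00 mm²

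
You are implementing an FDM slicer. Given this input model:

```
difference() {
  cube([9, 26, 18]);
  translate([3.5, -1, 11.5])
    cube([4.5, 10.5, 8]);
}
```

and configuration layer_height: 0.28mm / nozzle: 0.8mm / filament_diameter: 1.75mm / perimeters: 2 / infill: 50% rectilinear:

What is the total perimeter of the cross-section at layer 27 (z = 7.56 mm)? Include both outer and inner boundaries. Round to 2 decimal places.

At z = 7.56 mm: the cube (footprint 9×26) is included at this height (perimeter 70.00 mm); the cube at (3.5, -1) is absent (z outside [11.5, 19.5]); After the difference (first − rest): none of the subtracted shapes is present at this height, so the 9×26 cube is unchanged — boundary = 70.00 mm. Overall, the cross-section is a single solid region. Total boundary length (outer) = 70.00 mm.

70.00 mm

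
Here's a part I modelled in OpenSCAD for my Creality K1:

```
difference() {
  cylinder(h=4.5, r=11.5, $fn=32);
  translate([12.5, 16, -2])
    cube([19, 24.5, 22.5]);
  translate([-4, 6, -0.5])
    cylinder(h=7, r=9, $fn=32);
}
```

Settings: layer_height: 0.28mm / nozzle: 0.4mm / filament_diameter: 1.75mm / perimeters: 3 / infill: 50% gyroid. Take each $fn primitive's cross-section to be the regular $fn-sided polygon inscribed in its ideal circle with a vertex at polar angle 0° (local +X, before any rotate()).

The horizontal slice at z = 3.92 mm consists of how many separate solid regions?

At z = 3.92 mm: the r=11.5 cylinder contributes a regular 32-gon of circumradius 11.5; the cube at (12.5, 16) is present — its section is the full 19×24.5 rectangle; the r=9 cylinder at (-4, 6) contributes a regular 32-gon of circumradius 9; After the difference (first − rest): starting from the r=11.5 cylinder, the 19×24.5 cube at (12.5, 16) misses the remaining region (no effect); the r=9 cylinder at (-4, 6) partially overlaps it — only the 179.15 mm² overlap (of its 252.84 mm²) is removed, clipping the outline — 1 connected region. The result has 1 disconnected region.

1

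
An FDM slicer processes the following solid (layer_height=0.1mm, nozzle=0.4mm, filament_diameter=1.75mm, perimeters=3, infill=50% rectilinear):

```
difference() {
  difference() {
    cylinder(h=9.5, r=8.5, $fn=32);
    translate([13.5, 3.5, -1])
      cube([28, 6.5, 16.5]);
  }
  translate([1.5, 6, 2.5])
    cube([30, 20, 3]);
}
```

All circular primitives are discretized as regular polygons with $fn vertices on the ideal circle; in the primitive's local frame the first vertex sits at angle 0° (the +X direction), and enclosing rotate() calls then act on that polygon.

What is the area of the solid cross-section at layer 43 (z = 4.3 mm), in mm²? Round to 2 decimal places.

At z = 4.3 mm: the cylinder: section is a regular 32-gon, circumradius r=8.5 (area = (32/2)·8.500²·sin(360°/32) = 225.52 mm²); the 28×6.5 cube at (13.5, 3.5) contributes its full rectangle (area 182.00 mm²); Subtracting the remaining from the first: starting from the r=8.5 cylinder (225.52 mm²), the 28×6.5 cube at (13.5, 3.5) misses the remaining region (no effect) — area = 225.52 mm²; the cube at (1.5, 6) (footprint 30×20) is included at this height (area 600.00 mm²); Subtracting the remaining from the first: starting from that combined region (225.52 mm²), the 30×20 cube at (1.5, 6) partially overlaps it — only the 6.55 mm² overlap (of its 600.00 mm²) is removed, clipping the outline — area = 218.97 mm². Overall, the cross-section is a single solid region. Net area = 218.97 mm².

218.97 mm²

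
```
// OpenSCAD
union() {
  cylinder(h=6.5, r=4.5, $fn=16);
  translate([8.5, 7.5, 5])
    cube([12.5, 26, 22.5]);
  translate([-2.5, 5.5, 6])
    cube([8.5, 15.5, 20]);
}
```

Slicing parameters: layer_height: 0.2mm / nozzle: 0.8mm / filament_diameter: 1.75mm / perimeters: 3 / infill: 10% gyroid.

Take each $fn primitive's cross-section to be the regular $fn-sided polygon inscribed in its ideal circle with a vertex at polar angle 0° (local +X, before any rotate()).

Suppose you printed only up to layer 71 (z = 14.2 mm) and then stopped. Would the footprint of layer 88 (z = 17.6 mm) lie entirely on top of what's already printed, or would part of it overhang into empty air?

entirely on top

Compare the two slices. At z = 14.2: the cylinder is not intersected at this z (z outside [0, 6.5]); the 12.5×26 cube at (8.5, 7.5) contributes its full rectangle (area 325.00 mm²); the 8.5×15.5 cube at (-2.5, 5.5) contributes its full rectangle (area 131.75 mm²); Taking the union: the 2 present regions are separate (no shared area or edge), so areas and boundary lengths simply add and each stays a separate island — area = 456.75 mm². At z = 17.6: the cylinder is not intersected at this z (z outside [0, 6.5]); the cube at (8.5, 7.5) (footprint 12.5×26) is included at this height (area 325.00 mm²); the cube at (-2.5, 5.5) is present — its section is the full 8.5×15.5 rectangle (area 131.75 mm²); Taking the union: the 2 present regions are separate (no shared area or edge), so areas and boundary lengths simply add and each stays a separate island — area = 456.75 mm². Checking containment: the cross-section at z = 17.6 is a subset of the cross-section at z = 14.2.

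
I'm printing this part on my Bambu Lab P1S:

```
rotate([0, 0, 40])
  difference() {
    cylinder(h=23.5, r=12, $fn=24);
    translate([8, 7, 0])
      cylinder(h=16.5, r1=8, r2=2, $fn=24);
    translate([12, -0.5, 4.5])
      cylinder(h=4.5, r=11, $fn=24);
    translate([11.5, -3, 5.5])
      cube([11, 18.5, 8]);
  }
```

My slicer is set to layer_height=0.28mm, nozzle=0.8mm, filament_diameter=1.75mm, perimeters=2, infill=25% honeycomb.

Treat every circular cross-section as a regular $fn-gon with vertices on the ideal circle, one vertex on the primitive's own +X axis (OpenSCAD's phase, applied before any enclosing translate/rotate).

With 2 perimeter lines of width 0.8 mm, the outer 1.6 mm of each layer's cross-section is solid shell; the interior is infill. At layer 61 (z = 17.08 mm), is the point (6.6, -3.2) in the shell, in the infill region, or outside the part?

At z = 17.08 mm: the cylinder: section is a regular 24-gon, circumradius r=12; the cone at (8, 7) does not reach this height (z outside [0, 16.5]); the cylinder at (12, -0.5) is absent (z outside [4.5, 9]); the cube at (11.5, -3) does not reach this height (z outside [5.5, 13.5]); Taking the first minus the rest: none of the subtracted shapes is present at this height, so the r=12 cylinder is unchanged — 1 connected region; (rotated 40° about Z; rotation is an isometry so areas/perimeters/island counts are preserved). Overall, the cross-section is a single solid region. Undo the 40° rotation: the query point maps to (2.999, -6.694) in the un-rotated model frame. The nearest boundary edge runs (3.11, -11.59)→(6.00, -10.39); distance from the point to it = 4.57 mm. The point is inside the cross-section and 4.57 mm from the nearest boundary — more than the 1.6 mm shell width (2 × 0.8), so it's in the infill interior.

infill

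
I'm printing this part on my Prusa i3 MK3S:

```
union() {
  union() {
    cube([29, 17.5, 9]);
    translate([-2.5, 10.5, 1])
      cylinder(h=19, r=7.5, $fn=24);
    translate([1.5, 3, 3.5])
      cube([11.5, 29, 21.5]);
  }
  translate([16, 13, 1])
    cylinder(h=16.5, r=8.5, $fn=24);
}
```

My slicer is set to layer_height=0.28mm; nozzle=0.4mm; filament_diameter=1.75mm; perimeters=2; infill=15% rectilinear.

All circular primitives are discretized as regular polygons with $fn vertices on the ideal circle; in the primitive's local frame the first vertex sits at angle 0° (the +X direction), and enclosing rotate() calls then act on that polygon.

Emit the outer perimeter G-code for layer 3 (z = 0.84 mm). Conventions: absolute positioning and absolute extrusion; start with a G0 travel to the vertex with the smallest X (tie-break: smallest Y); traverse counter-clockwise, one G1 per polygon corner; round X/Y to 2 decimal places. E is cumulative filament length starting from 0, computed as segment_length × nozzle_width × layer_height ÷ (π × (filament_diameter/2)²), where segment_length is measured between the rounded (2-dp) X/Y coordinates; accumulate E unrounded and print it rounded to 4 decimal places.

At z = 0.84 mm: the cube (footprint 29×17.5) is included at this height; the cylinder at (-2.5, 10.5) is not intersected at this z (z outside [1, 20]); the cube at (1.5, 3) does not reach this height (z outside [3.5, 25]); Combining (union): only the 29×17.5 cube is present, so the union is just that shape — 1 connected region; the cylinder at (16, 13) is absent (z outside [1, 17.5]); Taking the union: only the result so far is present, so the union is just that shape — 1 connected region. The outline is a single polygon with 4 vertices. Extrusion per mm of travel: 0.4 × 0.28 / (π × 0.875²) = 0.046564. Accumulating E over each segment gives final E = 4.3305.

G0 X0.00 Y0.00 Z0.84
G1 X29.00 Y0.00 E1.3504
G1 X29.00 Y17.50 E2.1652
G1 X0.00 Y17.50 E3.5156
G1 X0.00 Y0.00 E4.3305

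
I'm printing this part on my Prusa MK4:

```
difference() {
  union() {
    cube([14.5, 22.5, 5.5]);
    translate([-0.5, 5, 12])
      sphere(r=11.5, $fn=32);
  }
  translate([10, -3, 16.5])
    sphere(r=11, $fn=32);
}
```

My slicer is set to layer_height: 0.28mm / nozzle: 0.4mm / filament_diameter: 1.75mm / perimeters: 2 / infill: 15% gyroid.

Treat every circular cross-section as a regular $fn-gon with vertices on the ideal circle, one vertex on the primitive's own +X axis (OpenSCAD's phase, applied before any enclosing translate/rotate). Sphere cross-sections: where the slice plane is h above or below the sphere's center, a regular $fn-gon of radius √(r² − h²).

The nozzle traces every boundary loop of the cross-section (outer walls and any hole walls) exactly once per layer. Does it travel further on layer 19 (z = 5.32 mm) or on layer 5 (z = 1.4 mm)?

Layer 19 (z = 5.32): the cube is present — its section is the full 14.5×22.5 rectangle (perimeter 74.00 mm); the r=11.5 sphere at (-0.5, 5) contributes a regular 32-gon of circumradius √(11.5²−6.68²) = 9.361 (perimeter = 2·32·9.361·sin(180°/32) = 58.72 mm); Merging all regions: the regions partially overlap (shared area 105.52 mm²), so the edge portions inside another operand are dropped and the merged outline is re-measured after clipping — boundary = 91.56 mm; the sphere at (10, -3) is not intersected at this z (|z−center|=11.180 > r=11); Subtracting the remaining from the first: none of the subtracted shapes is present at this height, so the result so far is unchanged — boundary = 91.56 mm. So its perimeter = 91.56 mm. Layer 5 (z = 1.4): the cube (footprint 14.5×22.5) is included at this height (perimeter 74.00 mm); the sphere at (-0.5, 5): section is a regular 32-gon, circumradius = √(r²−h²) = √(11.5²−10.6²) = 4.460 (perimeter = 2·32·4.460·sin(180°/32) = 27.98 mm); Taking the union: the regions partially overlap (shared area 26.61 mm²), so the edge portions inside another operand are dropped and the merged outline is re-measured after clipping — boundary = 80.17 mm; the sphere at (10, -3) is not intersected at this z (|z−center|=15.100 > r=11); After the difference (first − rest): none of the subtracted shapes is present at this height, so the result so far is unchanged — boundary = 80.17 mm. So its perimeter = 80.17 mm. Layer 19 is larger (91.56 vs 80.17 mm).

layer 19 (z = 5.32 mm)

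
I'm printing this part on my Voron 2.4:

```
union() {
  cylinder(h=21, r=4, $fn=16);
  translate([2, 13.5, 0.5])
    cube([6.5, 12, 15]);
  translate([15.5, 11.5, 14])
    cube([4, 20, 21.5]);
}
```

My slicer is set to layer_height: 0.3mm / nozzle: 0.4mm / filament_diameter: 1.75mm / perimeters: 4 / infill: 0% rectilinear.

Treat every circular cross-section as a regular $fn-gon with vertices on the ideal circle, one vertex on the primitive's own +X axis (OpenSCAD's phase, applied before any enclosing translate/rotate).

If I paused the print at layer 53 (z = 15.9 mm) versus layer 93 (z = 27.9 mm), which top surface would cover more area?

layer 53 (z = 15.9 mm)

Layer 53 (z = 15.9): the r=4 cylinder gives a regular 16-gon of circumradius 4 (constant along its height) (area = (16/2)·4.000²·sin(360°/16) = 48.98 mm²); the cube at (2, 13.5) is absent (z outside [0.5, 15.5]); the 4×20 cube at (15.5, 11.5) contributes its full rectangle (area 80.00 mm²); Taking the union: the 2 present regions are separate (no shared area or edge), so areas and boundary lengths simply add and each stays a separate island — area = 128.98 mm². So its area = 128.98 mm². Layer 93 (z = 27.9): the cylinder is absent (z outside [0, 21]); the cube at (2, 13.5) is absent (z outside [0.5, 15.5]); the 4×20 cube at (15.5, 11.5) contributes its full rectangle (area 80.00 mm²); Taking the union: only the 4×20 cube at (15.5, 11.5) is present, so the union is just that shape — area = 80.00 mm². So its area = 80.00 mm². Layer 53 is larger (128.98 vs 80.00 mm²).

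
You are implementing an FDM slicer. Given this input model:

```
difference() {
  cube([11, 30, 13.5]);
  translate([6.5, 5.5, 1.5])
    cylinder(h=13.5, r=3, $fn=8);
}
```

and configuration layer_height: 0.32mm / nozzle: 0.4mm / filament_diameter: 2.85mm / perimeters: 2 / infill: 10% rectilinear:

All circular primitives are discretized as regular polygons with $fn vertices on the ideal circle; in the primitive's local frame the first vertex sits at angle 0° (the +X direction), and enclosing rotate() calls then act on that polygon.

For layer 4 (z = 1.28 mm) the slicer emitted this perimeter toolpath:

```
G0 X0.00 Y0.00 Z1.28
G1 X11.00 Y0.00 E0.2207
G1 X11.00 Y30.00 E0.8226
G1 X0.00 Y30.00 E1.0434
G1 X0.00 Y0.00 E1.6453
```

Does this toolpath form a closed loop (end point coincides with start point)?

yes

Start point (G0): (0.00, 0.00). End point (last G1): the path returns to the start — closed.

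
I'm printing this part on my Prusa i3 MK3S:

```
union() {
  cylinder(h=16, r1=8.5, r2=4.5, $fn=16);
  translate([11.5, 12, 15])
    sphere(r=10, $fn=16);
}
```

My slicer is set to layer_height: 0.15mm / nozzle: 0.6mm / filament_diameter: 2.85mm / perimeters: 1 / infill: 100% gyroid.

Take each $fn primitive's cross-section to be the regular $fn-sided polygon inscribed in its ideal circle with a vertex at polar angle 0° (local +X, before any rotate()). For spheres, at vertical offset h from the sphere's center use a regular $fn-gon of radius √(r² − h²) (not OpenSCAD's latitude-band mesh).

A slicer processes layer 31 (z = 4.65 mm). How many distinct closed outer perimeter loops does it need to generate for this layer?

At z = 4.65 mm: the cone: at t=0.291 of its height the radius interpolates to r₁+(r₂−r₁)t = 7.338, giving a regular 16-gon of that circumradius; the sphere at (11.5, 12) is absent (|z−center|=10.350 > r=10); Combining (union): only the cone is present, so the union is just that shape — 1 connected region. The result has 1 disconnected region.

1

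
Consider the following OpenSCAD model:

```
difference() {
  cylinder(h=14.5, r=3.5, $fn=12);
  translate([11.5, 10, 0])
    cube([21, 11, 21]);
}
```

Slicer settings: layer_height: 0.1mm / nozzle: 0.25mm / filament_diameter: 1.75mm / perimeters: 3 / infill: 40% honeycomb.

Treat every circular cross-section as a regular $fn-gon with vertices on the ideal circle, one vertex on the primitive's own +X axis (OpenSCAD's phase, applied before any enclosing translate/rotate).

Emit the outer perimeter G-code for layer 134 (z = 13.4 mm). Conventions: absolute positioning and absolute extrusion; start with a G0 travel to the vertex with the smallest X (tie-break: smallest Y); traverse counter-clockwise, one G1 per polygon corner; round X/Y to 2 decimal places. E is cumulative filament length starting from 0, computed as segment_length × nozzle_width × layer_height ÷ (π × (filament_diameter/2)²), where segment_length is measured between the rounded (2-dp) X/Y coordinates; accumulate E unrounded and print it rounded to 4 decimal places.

At z = 13.4 mm: the r=3.5 cylinder gives a regular 12-gon of circumradius 3.5 (constant along its height); the 21×11 cube at (11.5, 10) contributes its full rectangle; After the difference (first − rest): starting from the r=3.5 cylinder, the 21×11 cube at (11.5, 10) misses the remaining region (no effect) — 1 connected region. The outline is a single polygon with 12 vertices. Extrusion per mm of travel: 0.25 × 0.1 / (π × 0.875²) = 0.010394. Accumulating E over each segment gives final E = 0.2259.

G0 X-3.50 Y0.00 Z13.40
G1 X-3.03 Y-1.75 E0.0188
G1 X-1.75 Y-3.03 E0.0376
G1 X0.00 Y-3.50 E0.0565
G1 X1.75 Y-3.03 E0.0753
G1 X3.03 Y-1.75 E0.0941
G1 X3.50 Y0.00 E0.1130
G1 X3.03 Y1.75 E0.1318
G1 X1.75 Y3.03 E0.1506
G1 X0.00 Y3.50 E0.1694
G1 X-1.75 Y3.03 E0.1883
G1 X-3.03 Y1.75 E0.2071
G1 X-3.50 Y0.00 E0.2259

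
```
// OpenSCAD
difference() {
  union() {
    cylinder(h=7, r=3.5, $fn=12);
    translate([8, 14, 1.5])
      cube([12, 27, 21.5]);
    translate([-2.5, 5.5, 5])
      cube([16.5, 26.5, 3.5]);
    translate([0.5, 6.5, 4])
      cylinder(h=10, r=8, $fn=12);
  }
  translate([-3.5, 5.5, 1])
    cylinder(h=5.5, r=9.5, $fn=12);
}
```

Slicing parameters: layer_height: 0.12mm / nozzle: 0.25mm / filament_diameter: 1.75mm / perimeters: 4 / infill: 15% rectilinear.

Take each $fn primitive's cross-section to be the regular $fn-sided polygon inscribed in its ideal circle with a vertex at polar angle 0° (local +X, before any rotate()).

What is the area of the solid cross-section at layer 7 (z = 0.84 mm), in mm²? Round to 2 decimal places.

36.75 mm²

At z = 0.84 mm: the r=3.5 cylinder gives a regular 12-gon of circumradius 3.5 (constant along its height) (area = (12/2)·3.500²·sin(360°/12) = 36.75 mm²); the cube at (8, 14) is absent (z outside [1.5, 23]); the cube at (-2.5, 5.5) does not reach this height (z outside [5, 8.5]); the cylinder at (0.5, 6.5) is absent (z outside [4, 14]); Combining (union): only the r=3.5 cylinder is present, so the union is just that shape — area = 36.75 mm²; the cylinder at (-3.5, 5.5) is not intersected at this z (z outside [1, 6.5]); Taking the first minus the rest: none of the subtracted shapes is present at this height, so the result so far is unchanged — area = 36.75 mm². Overall, the cross-section is a single solid region. Net area = 36.75 mm².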